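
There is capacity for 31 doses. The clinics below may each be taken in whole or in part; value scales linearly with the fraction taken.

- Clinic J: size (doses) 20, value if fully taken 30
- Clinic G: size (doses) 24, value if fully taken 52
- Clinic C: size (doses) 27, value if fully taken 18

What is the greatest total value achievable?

Rank by value-to-size ratio: Clinic G 52/24≈2.17, Clinic J 30/20≈1.5, Clinic C 18/27≈0.667.
All 24 doses of Clinic G fit (value 52) → 7 remain.
Fill the last 7 doses with part of Clinic J: 7/20 of it earns 10.5.
Total value = 62.5.

62.5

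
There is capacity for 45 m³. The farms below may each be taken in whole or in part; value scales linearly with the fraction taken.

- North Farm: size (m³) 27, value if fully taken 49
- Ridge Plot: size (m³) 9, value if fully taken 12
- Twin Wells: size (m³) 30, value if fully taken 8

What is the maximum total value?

Rank by value-to-size ratio: North Farm 49/27≈1.81, Ridge Plot 12/9≈1.33, Twin Wells 8/30≈0.267.
North Farm: take in full, 27 m³ for value 49 — 18 left.
Take all of Ridge Plot (9 m³, value 12) — 9 m³ left.
Fill the last 9 m³ with part of Twin Wells: 9/30 of it earns 2.4.
Total value = 63.4.

63.4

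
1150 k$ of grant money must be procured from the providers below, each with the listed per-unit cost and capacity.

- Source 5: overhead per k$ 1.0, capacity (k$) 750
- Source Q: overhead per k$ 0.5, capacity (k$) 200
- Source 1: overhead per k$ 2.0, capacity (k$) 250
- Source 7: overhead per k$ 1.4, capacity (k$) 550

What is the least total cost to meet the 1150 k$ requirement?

Cheapest first:
Source Q at 0.5: take all 200 k$ → 950 still needed.
Take 750 from Source 5 at 1.0 → need 200 more.
Take 200 from Source 7 at 1.4 to finish.
Source 1: unused.
Cost = 200×0.5 + 750×1.0 + 200×1.4 = 1130.

1130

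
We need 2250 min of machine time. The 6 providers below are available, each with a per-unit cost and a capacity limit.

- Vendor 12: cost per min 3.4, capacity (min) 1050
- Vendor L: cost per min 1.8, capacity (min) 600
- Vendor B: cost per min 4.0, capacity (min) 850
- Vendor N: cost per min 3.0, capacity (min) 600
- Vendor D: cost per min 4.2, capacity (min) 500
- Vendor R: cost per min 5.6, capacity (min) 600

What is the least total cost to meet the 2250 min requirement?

Fill from the cheapest provider first.
Vendor L at 1.8: take all 600 min — 1650 still needed.
Take 600 from Vendor N at 3.0 — need 1050 more.
Take 1050 from Vendor 12 at 3.4 — need 0 more.
Vendor B, Vendor D, Vendor R: unused.
Cost = 600×1.8 + 600×3.0 + 1050×3.4 = 6450.

6450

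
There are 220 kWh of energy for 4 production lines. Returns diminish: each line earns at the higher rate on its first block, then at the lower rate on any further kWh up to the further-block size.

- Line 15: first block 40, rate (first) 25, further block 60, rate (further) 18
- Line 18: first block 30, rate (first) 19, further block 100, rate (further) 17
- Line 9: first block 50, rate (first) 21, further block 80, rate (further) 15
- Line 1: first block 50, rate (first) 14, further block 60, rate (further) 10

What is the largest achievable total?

Order all 8 blocks by rate: Line 15/tier1 25 > Line 9/tier1 21 > Line 18/tier1 19 > Line 15/tier2 18 > Line 18/tier2 17 > Line 9/tier2 15 > Line 1/tier1 14 > Line 1/tier2 10.
Fill Line 15 tier1 block (40 at 25) — 180 left.
Line 9 tier1 at 21: fill all 50 — 130 left.
Fill Line 18 tier1 block (30 at 19) — 100 left.
Line 15 tier2 at 18: fill all 60 — 40 left.
Line 18/tier2: +40 of 100 at 17; pool empty.
Total = 25×40 + 21×50 + 19×30 + 18×60 + 17×40 = 4380.

4380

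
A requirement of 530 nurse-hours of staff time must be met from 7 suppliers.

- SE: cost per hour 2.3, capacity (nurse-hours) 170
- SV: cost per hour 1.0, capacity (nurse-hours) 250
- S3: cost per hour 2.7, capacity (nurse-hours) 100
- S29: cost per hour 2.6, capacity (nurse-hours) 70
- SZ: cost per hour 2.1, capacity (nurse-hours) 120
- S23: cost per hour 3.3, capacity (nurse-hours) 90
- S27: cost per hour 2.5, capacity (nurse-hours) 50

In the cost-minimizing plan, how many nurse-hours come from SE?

Cheapest first:
SV at 1.0: take all 250 nurse-hours → 280 still needed.
Take 120 from SZ at 2.1 → need 160 more.
SE (2.3): take the remaining 160 → done.
S27, S29, S3, S23: unused.

160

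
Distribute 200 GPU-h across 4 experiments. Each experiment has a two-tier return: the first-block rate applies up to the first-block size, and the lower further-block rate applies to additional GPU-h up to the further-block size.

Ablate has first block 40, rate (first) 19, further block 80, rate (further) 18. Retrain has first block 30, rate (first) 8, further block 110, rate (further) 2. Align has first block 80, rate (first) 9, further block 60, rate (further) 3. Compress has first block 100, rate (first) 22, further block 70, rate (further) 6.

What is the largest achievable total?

4040

Treat each block as its own option and order by rate: Compress/first 22 > Ablate/first 19 > Ablate/second 18 > Align/first 9 > Retrain/first 8 > Compress/second 6 > Align/second 3 > Retrain/second 2.
Fill Compress first block (100 at 22) — 100 left.
Ablate first at 19: fill all 40 — 60 left.
Ablate second at 18: only 60 left, fill 60.
Total = 22×100 + 19×40 + 18×60 = 4040.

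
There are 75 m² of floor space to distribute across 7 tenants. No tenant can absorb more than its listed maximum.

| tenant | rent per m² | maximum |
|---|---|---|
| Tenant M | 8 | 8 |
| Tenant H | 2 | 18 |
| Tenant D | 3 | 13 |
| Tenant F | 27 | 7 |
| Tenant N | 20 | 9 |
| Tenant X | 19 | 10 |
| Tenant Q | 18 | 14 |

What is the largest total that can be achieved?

942

Rank by rent per m²: Tenant F 27 > Tenant N 20 > Tenant X 19 > Tenant Q 18 > Tenant M 8 > Tenant D 3 > Tenant H 2.
Give Tenant F 7 to hit its cap of 7 ; 68 left.
Tenant N takes 9 to reach its cap of 9 ; 59 left.
Give Tenant X 10 to hit its cap of 10 ; 49 left.
Give Tenant Q 14 to hit its cap of 14 ; 35 left.
Tenant M: +8 to 8 (cap) ; 27 left.
Tenant D: +13 to 13 (cap) ; 14 left.
Tenant H: +14 (room for 18) → 14. Pool exhausted.
Total = 8×8 + 2×14 + 3×13 + 27×7 + 20×9 + 19×10 + 18×14 = 942.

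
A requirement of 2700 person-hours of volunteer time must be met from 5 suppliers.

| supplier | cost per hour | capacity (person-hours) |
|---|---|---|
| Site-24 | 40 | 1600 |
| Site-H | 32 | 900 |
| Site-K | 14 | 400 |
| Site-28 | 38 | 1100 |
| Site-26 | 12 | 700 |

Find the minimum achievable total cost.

69400

Cheapest first:
Take 700 from Site-26 at 12 — need 2000 more.
Site-K at 14: take all 400 person-hours — 1600 still needed.
Take 900 from Site-H at 32 — need 700 more.
Site-28 at 38: take 700 of its 1100 — requirement met.
Site-24: unused.
Cost = 700×12 + 400×14 + 900×32 + 700×38 = 69400.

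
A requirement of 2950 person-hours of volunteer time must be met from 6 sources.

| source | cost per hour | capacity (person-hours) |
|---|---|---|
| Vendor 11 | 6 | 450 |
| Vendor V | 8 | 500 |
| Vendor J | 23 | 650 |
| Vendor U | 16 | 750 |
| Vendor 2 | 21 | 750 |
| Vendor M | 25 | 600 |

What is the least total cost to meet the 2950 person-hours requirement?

45950

Cheapest first:
Vendor 11 (6): use full 450 — 2500 person-hours to go.
Vendor V at 8: take all 500 person-hours — 2000 still needed.
Vendor U at 16: take all 750 person-hours — 1250 still needed.
Vendor 2 (21): use full 750 — 500 person-hours to go.
Vendor J (23): take the remaining 500 — done.
Vendor M: unused.
Cost = 450×6 + 500×8 + 750×16 + 750×21 + 500×23 = 45950.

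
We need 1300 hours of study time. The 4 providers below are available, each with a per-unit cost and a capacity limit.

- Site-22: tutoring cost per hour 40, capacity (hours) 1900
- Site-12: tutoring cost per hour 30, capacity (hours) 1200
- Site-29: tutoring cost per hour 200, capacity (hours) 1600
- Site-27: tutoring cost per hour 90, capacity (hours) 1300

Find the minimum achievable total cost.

Use providers in increasing cost order.
Site-12 (30): use full 1200 ; 100 hours to go.
Site-22 at 40: take 100 of its 1900 ; requirement met.
Site-27, Site-29: unused.
Cost = 1200×30 + 100×40 = 40000.

40000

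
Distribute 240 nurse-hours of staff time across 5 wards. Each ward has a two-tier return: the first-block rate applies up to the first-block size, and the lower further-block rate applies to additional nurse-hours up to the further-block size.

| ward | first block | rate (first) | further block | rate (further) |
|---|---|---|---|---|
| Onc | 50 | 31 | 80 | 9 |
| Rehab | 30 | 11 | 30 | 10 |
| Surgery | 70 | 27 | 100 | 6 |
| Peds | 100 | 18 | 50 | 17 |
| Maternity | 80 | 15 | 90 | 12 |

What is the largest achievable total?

Treat each block as its own option and order by rate: Onc/tier1 31 > Surgery/tier1 27 > Peds/tier1 18 > Peds/tier2 17 > Maternity/tier1 15 > Maternity/tier2 12 > Rehab/tier1 11 > Rehab/tier2 10 > Onc/tier2 9 > Surgery/tier2 6.
Onc tier1 at 31: fill all 50 → 190 left.
Surgery/tier1 (27): +70 → 120 left.
Peds tier1 at 18: fill all 100 → 20 left.
20 remain; put them into Peds tier2 at 17.
Total = 31×50 + 27×70 + 18×100 + 17×20 = 5580.

5580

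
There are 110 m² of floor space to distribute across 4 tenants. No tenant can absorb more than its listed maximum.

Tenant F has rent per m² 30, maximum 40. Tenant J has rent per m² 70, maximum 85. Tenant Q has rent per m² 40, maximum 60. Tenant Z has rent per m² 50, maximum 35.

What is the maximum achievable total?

7200

Order the tenants by rent per m²: Tenant J 70 > Tenant Z 50 > Tenant Q 40 > Tenant F 30.
Tenant J: +85 to 85 (cap) → 25 left.
Tenant Z has room for 35 but only 25 remain, so it gets 25.
Total = 70×85 + 50×25 = 7200.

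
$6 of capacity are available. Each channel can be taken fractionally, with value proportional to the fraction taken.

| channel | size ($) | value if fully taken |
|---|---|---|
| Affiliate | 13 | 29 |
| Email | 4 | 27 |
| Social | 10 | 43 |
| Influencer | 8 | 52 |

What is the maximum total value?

Rank by value-to-size ratio: Email 27/4≈6.75, Influencer 52/8≈6.5, Social 43/10≈4.3, Affiliate 29/13≈2.23.
All 4 $ of Email fit (value 27) ; 2 remain.
2 $ left: a 2/8 share of Influencer gives 52×2/8 = 13.
Total value = 40.

40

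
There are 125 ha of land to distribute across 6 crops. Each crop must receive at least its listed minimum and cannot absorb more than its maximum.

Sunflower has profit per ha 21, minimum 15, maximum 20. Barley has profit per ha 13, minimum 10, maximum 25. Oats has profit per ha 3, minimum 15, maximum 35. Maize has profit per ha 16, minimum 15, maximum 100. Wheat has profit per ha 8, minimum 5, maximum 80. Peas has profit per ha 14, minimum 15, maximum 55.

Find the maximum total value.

Meeting every minimum uses 15+10+15+15+5+15 = 75 ha, leaving 50.
Highest profit per ha first: Sunflower 21 > Maize 16 > Peas 14 > Barley 13 > Wheat 8 > Oats 3.
Sunflower takes 5 more to reach its cap of 20 ; 45 left.
Maize has room for 85 more but only 45 remain, so it gets 60.
Total = 21×20 + 13×10 + 3×15 + 16×60 + 8×5 + 14×15 = 1805.

1805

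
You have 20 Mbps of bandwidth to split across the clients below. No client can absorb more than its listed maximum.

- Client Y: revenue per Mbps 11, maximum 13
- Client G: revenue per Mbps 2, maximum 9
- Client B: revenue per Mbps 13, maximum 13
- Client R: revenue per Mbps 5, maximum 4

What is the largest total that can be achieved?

Rank by revenue per Mbps: Client B 13 > Client Y 11 > Client R 5 > Client G 2.
Give Client B 13 to hit its cap of 13 → 7 left.
Client Y has room for 13 but only 7 remain, so it gets 7.
Total = 11×7 + 13×13 = 246.

246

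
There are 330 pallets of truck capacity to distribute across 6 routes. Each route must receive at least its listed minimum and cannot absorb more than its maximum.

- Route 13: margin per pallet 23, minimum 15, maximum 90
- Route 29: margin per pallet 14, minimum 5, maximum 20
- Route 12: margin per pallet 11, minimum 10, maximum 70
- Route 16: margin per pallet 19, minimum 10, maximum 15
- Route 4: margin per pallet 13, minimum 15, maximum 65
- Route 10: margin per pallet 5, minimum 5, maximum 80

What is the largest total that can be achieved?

4600

Meeting every minimum uses 15+5+10+10+15+5 = 60 pallets, leaving 270.
Highest margin per pallet first: Route 13 23 > Route 16 19 > Route 29 14 > Route 4 13 > Route 12 11 > Route 10 5.
Route 13 takes 75 more to reach its cap of 90 — 195 left.
Give Route 16 5 more to hit its cap of 15 — 190 left.
Route 29: +15 to 20 (cap) — 175 left.
Give Route 4 50 more to hit its cap of 65 — 125 left.
Route 12 takes 60 more to reach its cap of 70 — 65 left.
Route 10: +65 (room for 75) → 70. Pool exhausted.
Total = 23×90 + 14×20 + 11×70 + 19×15 + 13×65 + 5×70 = 4600.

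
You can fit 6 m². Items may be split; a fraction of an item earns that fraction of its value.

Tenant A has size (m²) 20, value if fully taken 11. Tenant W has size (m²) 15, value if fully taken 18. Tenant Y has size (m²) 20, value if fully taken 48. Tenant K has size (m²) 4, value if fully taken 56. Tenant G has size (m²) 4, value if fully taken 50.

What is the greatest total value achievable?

Rank by value-to-size ratio: Tenant K 56/4≈14, Tenant G 50/4≈12.5, Tenant Y 48/20≈2.4, Tenant W 18/15≈1.2, Tenant A 11/20≈0.55.
Take all of Tenant K (4 m², value 56) → 2 m² left.
Fill the last 2 m² with part of Tenant G: 2/4 of it earns 25.
Total value = 81.

81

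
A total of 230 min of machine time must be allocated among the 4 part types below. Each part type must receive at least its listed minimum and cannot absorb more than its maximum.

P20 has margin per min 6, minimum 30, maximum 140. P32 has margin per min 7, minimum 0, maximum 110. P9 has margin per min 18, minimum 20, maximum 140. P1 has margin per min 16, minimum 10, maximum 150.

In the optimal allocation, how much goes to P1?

Meeting every minimum uses 30+0+20+10 = 60 min, leaving 170.
Highest margin per min first: P9 18 > P1 16 > P32 7 > P20 6.
P9 takes 120 more to reach its cap of 140 ; 50 left.
P1: +50 (room for 140) → 60. Pool exhausted.

60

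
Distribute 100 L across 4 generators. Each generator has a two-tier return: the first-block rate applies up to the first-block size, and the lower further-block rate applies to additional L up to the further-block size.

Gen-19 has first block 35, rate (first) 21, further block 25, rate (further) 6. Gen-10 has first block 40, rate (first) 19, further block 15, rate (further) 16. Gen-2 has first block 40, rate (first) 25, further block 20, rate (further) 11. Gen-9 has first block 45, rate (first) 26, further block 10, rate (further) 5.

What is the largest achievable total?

Rank every tier by rate: Gen-9/first 26 > Gen-2/first 25 > Gen-19/first 21 > Gen-10/first 19 > Gen-10/second 16 > Gen-2/second 11 > Gen-19/second 6 > Gen-9/second 5.
Gen-9 first at 26: fill all 45 — 55 left.
Gen-2 first at 25: fill all 40 — 15 left.
Gen-19 first at 21: only 15 left, fill 15.
Total = 26×45 + 25×40 + 21×15 = 2485.

2485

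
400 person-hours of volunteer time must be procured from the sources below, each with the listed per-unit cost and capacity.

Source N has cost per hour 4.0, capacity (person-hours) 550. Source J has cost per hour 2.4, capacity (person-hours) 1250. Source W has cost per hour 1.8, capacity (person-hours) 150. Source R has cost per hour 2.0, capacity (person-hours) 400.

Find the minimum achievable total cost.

770

Use sources in increasing cost order.
Source W (1.8): use full 150 → 250 person-hours to go.
Source R at 2.0: take 250 of its 400 → requirement met.
Source J, Source N: unused.
Cost = 150×1.8 + 250×2.0 = 770.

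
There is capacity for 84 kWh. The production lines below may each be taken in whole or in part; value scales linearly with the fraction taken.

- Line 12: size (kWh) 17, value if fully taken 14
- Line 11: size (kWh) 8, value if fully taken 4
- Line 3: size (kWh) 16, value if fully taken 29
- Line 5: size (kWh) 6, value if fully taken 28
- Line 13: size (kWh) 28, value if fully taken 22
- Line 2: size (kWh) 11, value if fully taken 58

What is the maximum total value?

154

Sort by value density: Line 2 58/11≈5.27, Line 5 28/6≈4.67, Line 3 29/16≈1.81, Line 12 14/17≈0.824, Line 13 22/28≈0.786, Line 11 4/8≈0.5.
Line 2: take in full, 11 kWh for value 58 ; 73 left.
Line 5: take in full, 6 kWh for value 28 ; 67 left.
Line 3: take in full, 16 kWh for value 29 ; 51 left.
All 17 kWh of Line 12 fit (value 14) ; 34 remain.
All 28 kWh of Line 13 fit (value 22) ; 6 remain.
Only 6 kWh remain; take 6/8 of Line 11 for value 4×6/8 = 3.
Total value = 154.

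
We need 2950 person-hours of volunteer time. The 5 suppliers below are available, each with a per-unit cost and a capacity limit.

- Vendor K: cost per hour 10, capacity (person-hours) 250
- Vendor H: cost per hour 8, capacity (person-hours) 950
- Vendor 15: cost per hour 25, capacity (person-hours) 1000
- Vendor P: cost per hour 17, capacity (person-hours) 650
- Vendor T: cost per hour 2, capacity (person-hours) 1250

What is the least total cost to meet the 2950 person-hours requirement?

21100

Cheapest first:
Vendor T (2): use full 1250 ; 1700 person-hours to go.
Vendor H at 8: take all 950 person-hours ; 750 still needed.
Vendor K (10): use full 250 ; 500 person-hours to go.
Vendor P (17): take the remaining 500 ; done.
Vendor 15: unused.
Cost = 1250×2 + 950×8 + 250×10 + 500×17 = 21100.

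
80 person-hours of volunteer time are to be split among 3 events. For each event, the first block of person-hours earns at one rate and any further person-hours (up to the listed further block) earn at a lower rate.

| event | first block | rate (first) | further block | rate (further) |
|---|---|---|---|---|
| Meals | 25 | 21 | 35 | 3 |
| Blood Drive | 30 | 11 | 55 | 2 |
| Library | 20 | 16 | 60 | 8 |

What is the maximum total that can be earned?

1215

Treat each block as its own option and order by rate: Meals/first 21 > Library/first 16 > Blood Drive/first 11 > Library/second 8 > Meals/second 3 > Blood Drive/second 2.
Meals/first (21): +25 — 55 left.
Fill Library first block (20 at 16) — 35 left.
Fill Blood Drive first block (30 at 11) — 5 left.
Library/second: +5 of 60 at 8; pool empty.
Total = 21×25 + 16×20 + 11×30 + 8×5 = 1215.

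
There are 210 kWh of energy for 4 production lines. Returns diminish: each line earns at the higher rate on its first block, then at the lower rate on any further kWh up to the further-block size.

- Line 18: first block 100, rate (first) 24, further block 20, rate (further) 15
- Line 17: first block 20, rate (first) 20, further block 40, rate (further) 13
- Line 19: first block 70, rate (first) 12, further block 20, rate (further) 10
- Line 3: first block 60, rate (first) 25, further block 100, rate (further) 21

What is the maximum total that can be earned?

Treat each block as its own option and order by rate: Line 3/tier1 25 > Line 18/tier1 24 > Line 3/tier2 21 > Line 17/tier1 20 > Line 18/tier2 15 > Line 17/tier2 13 > Line 19/tier1 12 > Line 19/tier2 10.
Line 3 tier1 at 25: fill all 60 — 150 left.
Line 18/tier1 (24): +100 — 50 left.
50 remain; put them into Line 3 tier2 at 21.
Total = 25×60 + 24×100 + 21×50 = 4950.

4950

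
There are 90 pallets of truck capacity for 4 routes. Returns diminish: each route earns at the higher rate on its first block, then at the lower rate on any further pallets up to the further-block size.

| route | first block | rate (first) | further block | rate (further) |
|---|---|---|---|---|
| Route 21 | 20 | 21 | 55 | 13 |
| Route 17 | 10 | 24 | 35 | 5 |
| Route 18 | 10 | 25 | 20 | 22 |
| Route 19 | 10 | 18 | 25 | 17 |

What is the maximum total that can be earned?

1870

Rank every tier by rate: Route 18/first 25 > Route 17/first 24 > Route 18/second 22 > Route 21/first 21 > Route 19/first 18 > Route 19/second 17 > Route 21/second 13 > Route 17/second 5.
Route 18 first at 25: fill all 10 ; 80 left.
Route 17/first (24): +10 ; 70 left.
Route 18 second at 22: fill all 20 ; 50 left.
Route 21/first (21): +20 ; 30 left.
Route 19/first (18): +10 ; 20 left.
Route 19 second at 17: only 20 left, fill 20.
Total = 25×10 + 24×10 + 22×20 + 21×20 + 18×10 + 17×20 = 1870.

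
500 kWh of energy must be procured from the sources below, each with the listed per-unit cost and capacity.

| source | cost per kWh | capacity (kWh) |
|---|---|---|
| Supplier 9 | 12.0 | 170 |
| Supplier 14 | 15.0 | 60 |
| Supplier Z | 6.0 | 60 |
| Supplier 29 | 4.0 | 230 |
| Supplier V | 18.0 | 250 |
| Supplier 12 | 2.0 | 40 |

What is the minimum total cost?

3400

Fill from the cheapest source first.
Supplier 12 at 2.0: take all 40 kWh ; 460 still needed.
Supplier 29 at 4.0: take all 230 kWh ; 230 still needed.
Take 60 from Supplier Z at 6.0 ; need 170 more.
Take 170 from Supplier 9 at 12.0 ; need 0 more.
Supplier 14, Supplier V: unused.
Cost = 40×2.0 + 230×4.0 + 60×6.0 + 170×12.0 = 3400.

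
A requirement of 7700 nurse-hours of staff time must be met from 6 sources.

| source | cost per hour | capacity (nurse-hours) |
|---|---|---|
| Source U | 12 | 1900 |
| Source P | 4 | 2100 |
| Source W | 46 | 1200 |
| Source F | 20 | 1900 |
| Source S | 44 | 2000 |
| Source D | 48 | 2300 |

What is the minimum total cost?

Fill from the cheapest source first.
Source P at 4: take all 2100 nurse-hours ; 5600 still needed.
Take 1900 from Source U at 12 ; need 3700 more.
Take 1900 from Source F at 20 ; need 1800 more.
Source S (44): take the remaining 1800 ; done.
Source W, Source D: unused.
Cost = 2100×4 + 1900×12 + 1900×20 + 1800×44 = 148400.

148400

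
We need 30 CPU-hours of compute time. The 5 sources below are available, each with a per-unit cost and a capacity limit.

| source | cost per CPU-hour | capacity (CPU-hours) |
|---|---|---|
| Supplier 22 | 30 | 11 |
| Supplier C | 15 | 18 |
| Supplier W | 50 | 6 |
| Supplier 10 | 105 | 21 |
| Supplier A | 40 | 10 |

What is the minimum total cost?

640

Use sources in increasing cost order.
Take 18 from Supplier C at 15 ; need 12 more.
Supplier 22 (30): use full 11 ; 1 CPU-hours to go.
Supplier A (40): take the remaining 1 ; done.
Supplier W, Supplier 10: unused.
Cost = 18×15 + 11×30 + 1×40 = 640.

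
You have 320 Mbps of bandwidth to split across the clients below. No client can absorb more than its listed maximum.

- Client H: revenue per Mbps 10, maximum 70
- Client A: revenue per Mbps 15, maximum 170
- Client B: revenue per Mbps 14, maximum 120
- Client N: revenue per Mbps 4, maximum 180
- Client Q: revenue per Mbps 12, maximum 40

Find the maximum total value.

4590

Highest revenue per Mbps first: Client A 15 > Client B 14 > Client Q 12 > Client H 10 > Client N 4.
Client A takes 170 to reach its cap of 170 ; 150 left.
Client B: +120 to 120 (cap) ; 30 left.
Only 30 left; Client Q takes them to reach 30.
Total = 15×170 + 14×120 + 12×30 = 4590.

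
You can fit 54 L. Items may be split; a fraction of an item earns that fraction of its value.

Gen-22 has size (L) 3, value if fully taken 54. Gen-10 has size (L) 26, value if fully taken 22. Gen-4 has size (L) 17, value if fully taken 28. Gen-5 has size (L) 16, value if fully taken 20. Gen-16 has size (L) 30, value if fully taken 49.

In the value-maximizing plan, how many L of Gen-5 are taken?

4

Rank by value-to-size ratio: Gen-22 54/3≈18, Gen-4 28/17≈1.65, Gen-16 49/30≈1.63, Gen-5 20/16≈1.25, Gen-10 22/26≈0.846.
Gen-22: take in full, 3 L for value 54 → 51 left.
All 17 L of Gen-4 fit (value 28) → 34 remain.
Gen-16: take in full, 30 L for value 49 → 4 left.
Fill the last 4 L with part of Gen-5: 4/16 of it earns 5.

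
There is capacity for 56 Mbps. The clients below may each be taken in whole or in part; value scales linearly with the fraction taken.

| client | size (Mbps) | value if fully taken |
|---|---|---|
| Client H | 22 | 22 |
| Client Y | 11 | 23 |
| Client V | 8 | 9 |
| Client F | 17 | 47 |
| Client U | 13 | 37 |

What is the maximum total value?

123

Sort by value density: Client U 37/13≈2.85, Client F 47/17≈2.76, Client Y 23/11≈2.09, Client V 9/8≈1.12, Client H 22/22≈1.
Take all of Client U (13 Mbps, value 37) → 43 Mbps left.
Take all of Client F (17 Mbps, value 47) → 26 Mbps left.
Take all of Client Y (11 Mbps, value 23) → 15 Mbps left.
Client V: take in full, 8 Mbps for value 9 → 7 left.
Only 7 Mbps remain; take 7/22 of Client H for value 22×7/22 = 7.
Total value = 123.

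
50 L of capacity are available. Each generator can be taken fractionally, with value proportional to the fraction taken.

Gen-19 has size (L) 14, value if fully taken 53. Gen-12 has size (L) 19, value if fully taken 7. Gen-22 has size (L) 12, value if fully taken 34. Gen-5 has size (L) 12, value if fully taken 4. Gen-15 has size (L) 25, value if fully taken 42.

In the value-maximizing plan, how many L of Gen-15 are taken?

Rank by value-to-size ratio: Gen-19 53/14≈3.79, Gen-22 34/12≈2.83, Gen-15 42/25≈1.68, Gen-12 7/19≈0.368, Gen-5 4/12≈0.333.
Take all of Gen-19 (14 L, value 53) ; 36 L left.
Take all of Gen-22 (12 L, value 34) ; 24 L left.
Only 24 L remain; take 24/25 of Gen-15 for value 42×24/25 = 40.32.

24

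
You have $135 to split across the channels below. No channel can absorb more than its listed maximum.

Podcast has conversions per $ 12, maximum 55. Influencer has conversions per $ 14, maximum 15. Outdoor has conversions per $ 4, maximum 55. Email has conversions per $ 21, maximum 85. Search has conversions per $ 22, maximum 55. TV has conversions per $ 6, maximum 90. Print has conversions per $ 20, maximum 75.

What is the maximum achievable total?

2890

Highest conversions per $ first: Search 22 > Email 21 > Print 20 > Influencer 14 > Podcast 12 > TV 6 > Outdoor 4.
Search takes 55 to reach its cap of 55 ; 80 left.
Only 80 left; Email takes them to reach 80.
Total = 21×80 + 22×55 = 2890.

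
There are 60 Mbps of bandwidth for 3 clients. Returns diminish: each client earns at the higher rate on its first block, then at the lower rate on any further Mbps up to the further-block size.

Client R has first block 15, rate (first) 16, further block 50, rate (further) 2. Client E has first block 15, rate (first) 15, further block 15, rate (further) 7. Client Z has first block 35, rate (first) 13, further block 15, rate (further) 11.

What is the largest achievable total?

Treat each block as its own option and order by rate: Client R/first 16 > Client E/first 15 > Client Z/first 13 > Client Z/second 11 > Client E/second 7 > Client R/second 2.
Client R/first (16): +15 ; 45 left.
Client E/first (15): +15 ; 30 left.
Client Z first at 13: only 30 left, fill 30.
Total = 16×15 + 15×15 + 13×30 = 855.

855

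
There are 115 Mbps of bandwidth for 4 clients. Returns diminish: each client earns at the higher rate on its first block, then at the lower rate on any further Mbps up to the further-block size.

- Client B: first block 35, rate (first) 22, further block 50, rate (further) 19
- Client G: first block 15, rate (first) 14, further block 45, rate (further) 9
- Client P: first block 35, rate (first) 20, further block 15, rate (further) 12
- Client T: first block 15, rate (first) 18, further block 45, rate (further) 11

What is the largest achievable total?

Treat each block as its own option and order by rate: Client B/first 22 > Client P/first 20 > Client B/second 19 > Client T/first 18 > Client G/first 14 > Client P/second 12 > Client T/second 11 > Client G/second 9.
Fill Client B first block (35 at 22) ; 80 left.
Client P first at 20: fill all 35 ; 45 left.
45 remain; put them into Client B second at 19.
Total = 22×35 + 20×35 + 19×45 = 2325.

2325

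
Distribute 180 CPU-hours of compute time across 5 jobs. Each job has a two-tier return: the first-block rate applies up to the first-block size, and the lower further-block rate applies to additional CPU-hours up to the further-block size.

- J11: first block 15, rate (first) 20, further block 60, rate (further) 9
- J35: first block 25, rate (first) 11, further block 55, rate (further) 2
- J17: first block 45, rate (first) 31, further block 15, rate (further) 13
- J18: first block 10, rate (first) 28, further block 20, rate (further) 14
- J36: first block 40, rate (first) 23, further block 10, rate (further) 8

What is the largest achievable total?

3735

Order all 10 blocks by rate: J17/tier1 31 > J18/tier1 28 > J36/tier1 23 > J11/tier1 20 > J18/tier2 14 > J17/tier2 13 > J35/tier1 11 > J11/tier2 9 > J36/tier2 8 > J35/tier2 2.
J17 tier1 at 31: fill all 45 ; 135 left.
J18 tier1 at 28: fill all 10 ; 125 left.
J36 tier1 at 23: fill all 40 ; 85 left.
Fill J11 tier1 block (15 at 20) ; 70 left.
Fill J18 tier2 block (20 at 14) ; 50 left.
J17 tier2 at 13: fill all 15 ; 35 left.
J35/tier1 (11): +25 ; 10 left.
J11 tier2 at 9: only 10 left, fill 10.
Total = 31×45 + 28×10 + 23×40 + 20×15 + 14×20 + 13×15 + 11×25 + 9×10 = 3735.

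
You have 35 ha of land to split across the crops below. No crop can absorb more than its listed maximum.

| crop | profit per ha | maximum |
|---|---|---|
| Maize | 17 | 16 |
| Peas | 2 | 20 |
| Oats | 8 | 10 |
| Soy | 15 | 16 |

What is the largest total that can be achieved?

536

Highest profit per ha first: Maize 17 > Soy 15 > Oats 8 > Peas 2.
Give Maize 16 to hit its cap of 16 — 19 left.
Soy: +16 to 16 (cap) — 3 left.
Oats: +3 (room for 10) → 3. Pool exhausted.
Total = 17×16 + 8×3 + 15×16 = 536.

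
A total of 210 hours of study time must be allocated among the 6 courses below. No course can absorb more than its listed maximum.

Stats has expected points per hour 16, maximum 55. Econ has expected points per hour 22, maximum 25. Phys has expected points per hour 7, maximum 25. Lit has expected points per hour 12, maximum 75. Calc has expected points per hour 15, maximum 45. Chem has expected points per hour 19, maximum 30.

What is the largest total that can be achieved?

Rank by expected points per hour: Econ 22 > Chem 19 > Stats 16 > Calc 15 > Lit 12 > Phys 7.
Give Econ 25 to hit its cap of 25 → 185 left.
Chem: +30 to 30 (cap) → 155 left.
Stats: +55 to 55 (cap) → 100 left.
Calc: +45 to 45 (cap) → 55 left.
Lit has room for 75 but only 55 remain, so it gets 55.
Total = 16×55 + 22×25 + 12×55 + 15×45 + 19×30 = 3335.

3335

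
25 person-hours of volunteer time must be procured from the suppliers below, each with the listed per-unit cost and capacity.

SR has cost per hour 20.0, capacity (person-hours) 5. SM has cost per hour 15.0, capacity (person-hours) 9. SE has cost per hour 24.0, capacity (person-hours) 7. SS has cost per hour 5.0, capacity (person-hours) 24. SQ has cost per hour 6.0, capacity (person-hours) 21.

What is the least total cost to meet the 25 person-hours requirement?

126

Cheapest first:
SS (5.0): use full 24 — 1 person-hours to go.
SQ (6.0): take the remaining 1 — done.
SM, SR, SE: unused.
Cost = 24×5.0 + 1×6.0 = 126.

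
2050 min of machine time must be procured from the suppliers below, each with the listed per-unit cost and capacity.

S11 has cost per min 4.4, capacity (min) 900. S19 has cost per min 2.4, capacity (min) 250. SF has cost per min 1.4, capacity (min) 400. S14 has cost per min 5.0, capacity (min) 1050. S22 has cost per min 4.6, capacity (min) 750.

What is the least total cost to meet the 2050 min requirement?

7420

Fill from the cheapest supplier first.
SF (1.4): use full 400 — 1650 min to go.
Take 250 from S19 at 2.4 — need 1400 more.
Take 900 from S11 at 4.4 — need 500 more.
S22 (4.6): take the remaining 500 — done.
S14: unused.
Cost = 400×1.4 + 250×2.4 + 900×4.4 + 500×4.6 = 7420.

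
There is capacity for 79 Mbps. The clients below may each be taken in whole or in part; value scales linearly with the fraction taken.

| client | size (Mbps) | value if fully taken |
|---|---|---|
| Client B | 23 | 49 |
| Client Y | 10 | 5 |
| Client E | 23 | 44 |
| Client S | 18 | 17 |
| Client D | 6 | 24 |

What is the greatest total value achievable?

Best value per unit of size first: Client D 24/6≈4, Client B 49/23≈2.13, Client E 44/23≈1.91, Client S 17/18≈0.944, Client Y 5/10≈0.5.
Take all of Client D (6 Mbps, value 24) → 73 Mbps left.
Client B: take in full, 23 Mbps for value 49 → 50 left.
Client E: take in full, 23 Mbps for value 44 → 27 left.
All 18 Mbps of Client S fit (value 17) → 9 remain.
Only 9 Mbps remain; take 9/10 of Client Y for value 5×9/10 = 4.5.
Total value = 138.5.

138.5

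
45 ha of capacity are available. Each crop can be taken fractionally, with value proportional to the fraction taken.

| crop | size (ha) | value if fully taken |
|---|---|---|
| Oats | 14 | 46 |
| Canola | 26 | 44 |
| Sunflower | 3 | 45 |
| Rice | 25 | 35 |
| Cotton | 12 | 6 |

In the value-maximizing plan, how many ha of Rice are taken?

2

Best value per unit of size first: Sunflower 45/3≈15, Oats 46/14≈3.29, Canola 44/26≈1.69, Rice 35/25≈1.4, Cotton 6/12≈0.5.
All 3 ha of Sunflower fit (value 45) → 42 remain.
Take all of Oats (14 ha, value 46) → 28 ha left.
All 26 ha of Canola fit (value 44) → 2 remain.
2 ha left: a 2/25 share of Rice gives 35×2/25 = 2.8.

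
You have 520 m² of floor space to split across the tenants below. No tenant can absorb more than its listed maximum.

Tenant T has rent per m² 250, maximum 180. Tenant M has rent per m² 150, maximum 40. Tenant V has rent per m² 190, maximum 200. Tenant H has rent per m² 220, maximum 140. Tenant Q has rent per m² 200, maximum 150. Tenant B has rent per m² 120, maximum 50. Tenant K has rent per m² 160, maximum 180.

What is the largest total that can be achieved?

Order the tenants by rent per m²: Tenant T 250 > Tenant H 220 > Tenant Q 200 > Tenant V 190 > Tenant K 160 > Tenant M 150 > Tenant B 120.
Tenant T: +180 to 180 (cap) → 340 left.
Give Tenant H 140 to hit its cap of 140 → 200 left.
Give Tenant Q 150 to hit its cap of 150 → 50 left.
Only 50 left; Tenant V takes them to reach 50.
Total = 250×180 + 190×50 + 220×140 + 200×150 = 115300.

115300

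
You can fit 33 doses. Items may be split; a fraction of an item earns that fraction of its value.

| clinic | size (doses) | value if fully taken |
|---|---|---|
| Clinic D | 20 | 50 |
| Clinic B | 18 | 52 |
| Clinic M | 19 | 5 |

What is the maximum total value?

Best value per unit of size first: Clinic B 52/18≈2.89, Clinic D 50/20≈2.5, Clinic M 5/19≈0.263.
All 18 doses of Clinic B fit (value 52) — 15 remain.
Fill the last 15 doses with part of Clinic D: 15/20 of it earns 37.5.
Total value = 89.5.

89.5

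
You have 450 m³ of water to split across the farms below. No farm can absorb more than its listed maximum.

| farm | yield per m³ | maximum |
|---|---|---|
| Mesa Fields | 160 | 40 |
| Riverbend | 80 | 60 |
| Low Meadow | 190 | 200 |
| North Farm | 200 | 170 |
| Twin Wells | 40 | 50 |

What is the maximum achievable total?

81600

Order the farms by yield per m³: North Farm 200 > Low Meadow 190 > Mesa Fields 160 > Riverbend 80 > Twin Wells 40.
North Farm: +170 to 170 (cap) → 280 left.
Low Meadow takes 200 to reach its cap of 200 → 80 left.
Mesa Fields: +40 to 40 (cap) → 40 left.
Only 40 left; Riverbend takes them to reach 40.
Total = 160×40 + 80×40 + 190×200 + 200×170 = 81600.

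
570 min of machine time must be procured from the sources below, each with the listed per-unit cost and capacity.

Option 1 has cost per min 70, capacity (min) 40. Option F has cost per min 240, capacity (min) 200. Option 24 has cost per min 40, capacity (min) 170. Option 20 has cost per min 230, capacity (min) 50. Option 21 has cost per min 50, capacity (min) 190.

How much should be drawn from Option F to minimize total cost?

Cheapest first:
Option 24 at 40: take all 170 min ; 400 still needed.
Option 21 (50): use full 190 ; 210 min to go.
Take 40 from Option 1 at 70 ; need 170 more.
Option 20 (230): use full 50 ; 120 min to go.
Option F (240): take the remaining 120 ; done.

120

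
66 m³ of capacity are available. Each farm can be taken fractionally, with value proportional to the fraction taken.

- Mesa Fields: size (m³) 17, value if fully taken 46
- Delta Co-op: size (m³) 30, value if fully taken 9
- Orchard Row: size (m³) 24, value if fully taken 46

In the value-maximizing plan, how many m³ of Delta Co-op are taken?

25

Rank by value-to-size ratio: Mesa Fields 46/17≈2.71, Orchard Row 46/24≈1.92, Delta Co-op 9/30≈0.3.
All 17 m³ of Mesa Fields fit (value 46) → 49 remain.
Orchard Row: take in full, 24 m³ for value 46 → 25 left.
25 m³ left: a 25/30 share of Delta Co-op gives 9×25/30 = 7.5.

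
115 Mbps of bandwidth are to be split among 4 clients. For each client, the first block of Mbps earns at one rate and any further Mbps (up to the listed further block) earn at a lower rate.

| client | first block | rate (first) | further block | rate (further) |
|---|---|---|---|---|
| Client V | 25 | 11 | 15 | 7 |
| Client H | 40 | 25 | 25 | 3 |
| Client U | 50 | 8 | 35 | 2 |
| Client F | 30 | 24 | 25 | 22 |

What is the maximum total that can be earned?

Order all 8 blocks by rate: Client H/T1 25 > Client F/T1 24 > Client F/T2 22 > Client V/T1 11 > Client U/T1 8 > Client V/T2 7 > Client H/T2 3 > Client U/T2 2.
Client H T1 at 25: fill all 40 → 75 left.
Client F T1 at 24: fill all 30 → 45 left.
Client F T2 at 22: fill all 25 → 20 left.
Client V T1 at 11: only 20 left, fill 20.
Total = 25×40 + 24×30 + 22×25 + 11×20 = 2490.

2490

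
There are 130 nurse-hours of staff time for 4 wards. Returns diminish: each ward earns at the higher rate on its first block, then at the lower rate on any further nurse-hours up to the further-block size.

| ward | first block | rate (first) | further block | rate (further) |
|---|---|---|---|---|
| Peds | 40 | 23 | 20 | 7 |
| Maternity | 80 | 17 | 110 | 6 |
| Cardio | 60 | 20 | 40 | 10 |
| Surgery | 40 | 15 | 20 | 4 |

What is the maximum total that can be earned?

2630

Rank every tier by rate: Peds/tier1 23 > Cardio/tier1 20 > Maternity/tier1 17 > Surgery/tier1 15 > Cardio/tier2 10 > Peds/tier2 7 > Maternity/tier2 6 > Surgery/tier2 4.
Peds tier1 at 23: fill all 40 → 90 left.
Cardio tier1 at 20: fill all 60 → 30 left.
30 remain; put them into Maternity tier1 at 17.
Total = 23×40 + 20×60 + 17×30 = 2630.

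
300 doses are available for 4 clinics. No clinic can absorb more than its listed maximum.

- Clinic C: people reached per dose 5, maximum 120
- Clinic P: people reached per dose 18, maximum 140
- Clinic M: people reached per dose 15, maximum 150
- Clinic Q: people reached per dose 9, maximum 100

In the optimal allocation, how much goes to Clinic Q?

10

Order the clinics by people reached per dose: Clinic P 18 > Clinic M 15 > Clinic Q 9 > Clinic C 5.
Give Clinic P 140 to hit its cap of 140 ; 160 left.
Clinic M takes 150 to reach its cap of 150 ; 10 left.
Clinic Q: +10 (room for 100) → 10. Pool exhausted.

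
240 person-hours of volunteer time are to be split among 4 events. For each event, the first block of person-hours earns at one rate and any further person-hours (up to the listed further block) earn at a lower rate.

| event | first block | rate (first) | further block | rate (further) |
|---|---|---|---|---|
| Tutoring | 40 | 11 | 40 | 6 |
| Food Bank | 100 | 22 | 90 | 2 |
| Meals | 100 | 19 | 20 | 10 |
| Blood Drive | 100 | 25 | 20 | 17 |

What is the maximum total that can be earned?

Treat each block as its own option and order by rate: Blood Drive/first 25 > Food Bank/first 22 > Meals/first 19 > Blood Drive/second 17 > Tutoring/first 11 > Meals/second 10 > Tutoring/second 6 > Food Bank/second 2.
Fill Blood Drive first block (100 at 25) ; 140 left.
Food Bank/first (22): +100 ; 40 left.
40 remain; put them into Meals first at 19.
Total = 25×100 + 22×100 + 19×40 = 5460.

5460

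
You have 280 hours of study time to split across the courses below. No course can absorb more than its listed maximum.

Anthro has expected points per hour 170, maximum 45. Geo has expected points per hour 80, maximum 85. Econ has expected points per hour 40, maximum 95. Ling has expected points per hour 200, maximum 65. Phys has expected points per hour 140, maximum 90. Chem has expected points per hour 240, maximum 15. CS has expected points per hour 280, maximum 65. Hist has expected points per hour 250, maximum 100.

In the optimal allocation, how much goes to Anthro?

Rank by expected points per hour: CS 280 > Hist 250 > Chem 240 > Ling 200 > Anthro 170 > Phys 140 > Geo 80 > Econ 40.
CS: +65 to 65 (cap) → 215 left.
Hist takes 100 to reach its cap of 100 → 115 left.
Chem takes 15 to reach its cap of 15 → 100 left.
Give Ling 65 to hit its cap of 65 → 35 left.
Only 35 left; Anthro takes them to reach 35.

35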